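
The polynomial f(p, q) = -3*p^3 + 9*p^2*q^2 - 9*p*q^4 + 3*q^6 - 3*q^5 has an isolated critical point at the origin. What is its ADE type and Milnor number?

The Hessian of f at 0 has rank 0. Corank 2; j^3 = -3*p^3 is a perfect cube, so E-series; the 5-jet and mu = 8 give E_8.

Type E_{8}, Milnor number mu = 8.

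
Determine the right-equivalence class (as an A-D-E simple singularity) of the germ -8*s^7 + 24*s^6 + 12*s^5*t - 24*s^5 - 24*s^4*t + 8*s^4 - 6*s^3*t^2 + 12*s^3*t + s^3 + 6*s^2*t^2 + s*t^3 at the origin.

The Hessian of f at 0 has rank 0. Corank 2; j^3 = s^3 is a perfect cube, so E-series; the 4-jet and mu = 7 give E_7.

E7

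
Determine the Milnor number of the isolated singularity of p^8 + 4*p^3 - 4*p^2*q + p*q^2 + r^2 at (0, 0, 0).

9

The Hessian of f at 0 is [[0, 0, 0], [0, 0, 0], [0, 0, 2]] with rank 1, so corank 2. A Groebner basis of the Jacobian ideal J(f) in C{p,q,r} is {-32*p*q + q^7 + 16*q^2, p*q^2 - q^3/2, p^2 - p*q/2, r}; counting standard monomials gives mu = 9. Corank 2; j^3 = p*(2*p - q)^2 has shape L^2 M (L != M), so D-series; mu = 9 gives D_9.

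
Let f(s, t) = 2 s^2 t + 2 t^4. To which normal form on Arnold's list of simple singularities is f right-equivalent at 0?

D_5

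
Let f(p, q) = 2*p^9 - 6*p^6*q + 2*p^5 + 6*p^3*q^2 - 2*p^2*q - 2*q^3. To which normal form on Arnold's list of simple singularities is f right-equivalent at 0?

D4

The Hessian of f at 0 has rank 0. Corank 2; j^3 = -2*q*(p^2 + q^2) splits into three distinct lines over C (the quadratic factor has nonzero discriminant), so D_4.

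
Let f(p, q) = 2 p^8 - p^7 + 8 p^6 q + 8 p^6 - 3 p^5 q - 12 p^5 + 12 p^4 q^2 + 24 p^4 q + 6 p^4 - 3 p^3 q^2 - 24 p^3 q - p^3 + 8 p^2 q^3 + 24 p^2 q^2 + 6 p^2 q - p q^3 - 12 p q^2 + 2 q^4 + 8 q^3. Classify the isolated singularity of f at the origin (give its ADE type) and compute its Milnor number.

Type E_7, Milnor number mu = 7.

The Hessian of f at 0 is [[0, 0], [0, 0]] with rank 0, so corank 2. A Groebner basis of the Jacobian ideal J(f) in C{p,q} is {-3*p^2/164 + 3*p*q/41 + q^4 - q^3/164 - 3*q^2/41, p^3 - 141*p^2/82 + 282*p*q/41 - 703*q^3/82 - 282*q^2/41, p^2*q - 95*p^2/164 + 95*p*q/41 - 2063*q^3/492 - 95*q^2/41, -6*p^2/41 + p*q^2 + 24*p*q/41 - 84*q^3/41 - 24*q^2/41}; counting standard monomials gives mu = 7. Corank 2; j^3 = -(p - 2*q)^3 is a perfect cube, so E-series; the 4-jet and mu = 7 give E_7.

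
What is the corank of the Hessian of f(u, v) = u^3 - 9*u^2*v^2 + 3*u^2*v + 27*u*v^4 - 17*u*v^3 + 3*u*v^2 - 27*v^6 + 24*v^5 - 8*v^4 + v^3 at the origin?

2

Hessian at 0 has rank 0.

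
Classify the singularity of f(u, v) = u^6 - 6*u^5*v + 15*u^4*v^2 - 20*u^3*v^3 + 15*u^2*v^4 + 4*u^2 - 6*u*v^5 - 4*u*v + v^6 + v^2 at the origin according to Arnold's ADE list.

A5

The Hessian of f at 0 has rank 1. Corank 1: A-series; mu = 5 gives A_5.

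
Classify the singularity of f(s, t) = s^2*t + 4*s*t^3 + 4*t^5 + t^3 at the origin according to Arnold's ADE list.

The Hessian of f at 0 has rank 0. Corank 2; j^3 = t*(s^2 + t^2) splits into three distinct lines over C (the quadratic factor has nonzero discriminant), so D_4.

D_{4}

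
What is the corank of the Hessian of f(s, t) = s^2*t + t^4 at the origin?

Hessian at 0 has rank 0.

2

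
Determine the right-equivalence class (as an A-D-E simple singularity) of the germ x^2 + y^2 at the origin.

A_1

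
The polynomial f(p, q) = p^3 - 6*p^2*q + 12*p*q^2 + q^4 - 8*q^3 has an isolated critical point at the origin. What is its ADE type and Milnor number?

Type E_{6}, Milnor number mu = 6.

The Hessian of f at 0 has rank 0. Corank 2; j^3 = (p - 2*q)^3 is a perfect cube, so E-series; the 4-jet and mu = 6 give E_6.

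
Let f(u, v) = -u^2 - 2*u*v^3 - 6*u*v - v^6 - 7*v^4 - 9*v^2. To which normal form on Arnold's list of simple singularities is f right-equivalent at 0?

The Hessian of f at 0 has rank 1. Corank 1: A-series; mu = 3 gives A_3.

A_3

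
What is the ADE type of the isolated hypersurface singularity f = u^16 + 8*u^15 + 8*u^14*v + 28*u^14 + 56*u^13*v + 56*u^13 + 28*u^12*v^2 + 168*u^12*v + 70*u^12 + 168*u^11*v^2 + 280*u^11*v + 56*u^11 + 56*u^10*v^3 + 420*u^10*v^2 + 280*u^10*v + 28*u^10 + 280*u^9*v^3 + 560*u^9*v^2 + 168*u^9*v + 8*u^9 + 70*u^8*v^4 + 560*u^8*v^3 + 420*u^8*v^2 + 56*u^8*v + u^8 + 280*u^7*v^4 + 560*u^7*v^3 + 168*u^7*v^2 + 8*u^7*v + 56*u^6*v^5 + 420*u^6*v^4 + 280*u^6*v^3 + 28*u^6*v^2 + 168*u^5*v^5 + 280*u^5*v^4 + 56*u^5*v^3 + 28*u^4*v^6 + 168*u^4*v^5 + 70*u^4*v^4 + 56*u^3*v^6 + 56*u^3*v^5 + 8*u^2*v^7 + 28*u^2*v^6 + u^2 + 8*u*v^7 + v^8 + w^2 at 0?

A_7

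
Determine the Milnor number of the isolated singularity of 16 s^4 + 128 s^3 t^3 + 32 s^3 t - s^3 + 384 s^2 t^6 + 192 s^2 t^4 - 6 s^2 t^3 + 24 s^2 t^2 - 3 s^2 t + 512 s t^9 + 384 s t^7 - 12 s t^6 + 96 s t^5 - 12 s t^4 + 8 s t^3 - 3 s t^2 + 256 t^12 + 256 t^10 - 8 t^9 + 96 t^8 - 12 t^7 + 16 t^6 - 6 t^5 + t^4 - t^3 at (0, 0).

6

The Hessian of f at 0 has rank 0. Corank 2; j^3 = -(s + t)^3 is a perfect cube, so E-series; the 4-jet and mu = 6 give E_6.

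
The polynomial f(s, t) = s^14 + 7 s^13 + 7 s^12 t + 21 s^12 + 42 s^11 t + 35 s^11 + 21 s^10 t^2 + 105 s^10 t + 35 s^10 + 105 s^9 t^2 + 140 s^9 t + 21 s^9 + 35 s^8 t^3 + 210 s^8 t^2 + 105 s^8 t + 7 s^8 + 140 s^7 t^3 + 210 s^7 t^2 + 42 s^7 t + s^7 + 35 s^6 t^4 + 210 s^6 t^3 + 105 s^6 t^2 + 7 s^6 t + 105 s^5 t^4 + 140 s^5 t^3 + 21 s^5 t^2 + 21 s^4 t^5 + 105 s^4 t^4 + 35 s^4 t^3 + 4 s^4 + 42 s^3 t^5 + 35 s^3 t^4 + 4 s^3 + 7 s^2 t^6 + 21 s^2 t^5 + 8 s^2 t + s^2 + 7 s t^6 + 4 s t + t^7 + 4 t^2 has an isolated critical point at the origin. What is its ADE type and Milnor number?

The Hessian of f at 0 has rank 1. Corank 1: A-series; mu = 6 gives A_6.

Type A_{6}, Milnor number mu = 6.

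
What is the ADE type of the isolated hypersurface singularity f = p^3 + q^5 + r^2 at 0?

The Hessian of f at 0 is [[0, 0, 0], [0, 0, 0], [0, 0, 2]] with rank 1, so corank 2. A Groebner basis of the Jacobian ideal J(f) in C{p,q,r} is {q^4, p^2, r}; counting standard monomials gives mu = 8. Corank 2; j^3 = p^3 is a perfect cube, so E-series; the 5-jet and mu = 8 give E_8.

E8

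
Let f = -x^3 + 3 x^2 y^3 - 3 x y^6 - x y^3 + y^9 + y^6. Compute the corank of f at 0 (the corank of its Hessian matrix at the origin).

2

Hessian at 0 has rank 0.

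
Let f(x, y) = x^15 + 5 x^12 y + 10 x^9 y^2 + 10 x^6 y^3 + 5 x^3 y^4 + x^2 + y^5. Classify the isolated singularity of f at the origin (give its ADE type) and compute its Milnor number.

The Hessian of f at 0 has rank 1. Corank 1: A-series; mu = 4 gives A_4.

Type A4, Milnor number mu = 4.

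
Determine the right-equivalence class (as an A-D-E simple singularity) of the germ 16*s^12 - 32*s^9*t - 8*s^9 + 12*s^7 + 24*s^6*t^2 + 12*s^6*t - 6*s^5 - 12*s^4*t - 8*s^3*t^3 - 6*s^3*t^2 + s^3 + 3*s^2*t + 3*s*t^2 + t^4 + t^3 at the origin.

The Hessian of f at 0 has rank 0. Corank 2; j^3 = (s + t)^3 is a perfect cube, so E-series; the 4-jet and mu = 6 give E_6.

E6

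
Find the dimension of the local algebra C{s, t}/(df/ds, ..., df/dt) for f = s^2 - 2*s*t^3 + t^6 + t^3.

2

The Hessian of f at 0 has rank 1. Corank 1: A-series; mu = 2 gives A_2.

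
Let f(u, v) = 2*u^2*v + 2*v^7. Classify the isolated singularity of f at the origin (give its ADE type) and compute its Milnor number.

Type D8, Milnor number mu = 8.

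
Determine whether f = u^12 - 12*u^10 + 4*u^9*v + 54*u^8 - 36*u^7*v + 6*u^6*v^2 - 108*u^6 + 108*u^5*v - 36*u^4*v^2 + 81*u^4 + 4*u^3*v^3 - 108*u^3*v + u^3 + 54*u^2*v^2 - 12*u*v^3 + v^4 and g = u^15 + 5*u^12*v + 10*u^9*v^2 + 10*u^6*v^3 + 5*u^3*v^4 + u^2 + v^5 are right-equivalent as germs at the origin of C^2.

No.

The Hessian of f at 0 has rank 0. Corank 2; j^3 = u^3 is a perfect cube, so E-series; the 4-jet and mu = 6 give E_6. The Hessian of g at 0 has rank 1. Corank 1: A-series; mu = 4 gives A_4. f is E_6 but g is A_4, hence not right-equivalent.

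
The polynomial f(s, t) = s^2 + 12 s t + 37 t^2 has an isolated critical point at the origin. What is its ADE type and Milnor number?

Type A_{1}, Milnor number mu = 1.

The Hessian of f at 0 is [[2, 12], [12, 74]] with rank 2, so corank 0. A Groebner basis of the Jacobian ideal J(f) in C{s,t} is {s, t}; counting standard monomials gives mu = 1. Corank 0: nondegenerate Morse point, so A_1.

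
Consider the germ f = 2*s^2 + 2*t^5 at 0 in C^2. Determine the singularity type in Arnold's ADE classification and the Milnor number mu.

Type A_{4}, Milnor number mu = 4.

The Hessian of f at 0 is [[4, 0], [0, 0]] with rank 1, so corank 1. A Groebner basis of the Jacobian ideal J(f) in C{s,t} is {t^4, s}; counting standard monomials gives mu = 4. Corank 1: A-series; mu = 4 gives A_4.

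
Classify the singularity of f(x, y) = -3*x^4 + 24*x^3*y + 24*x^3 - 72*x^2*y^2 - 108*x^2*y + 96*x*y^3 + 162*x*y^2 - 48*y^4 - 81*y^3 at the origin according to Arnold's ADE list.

The Hessian of f at 0 is [[0, 0], [0, 0]] with rank 0, so corank 2. A Groebner basis of the Jacobian ideal J(f) in C{x,y} is {y^4, x*y^2 - 5*y^3/3, x^2 - 3*x*y + 9*y^2/4}; counting standard monomials gives mu = 6. Corank 2; j^3 = 3*(2*x - 3*y)^3 is a perfect cube, so E-series; the 4-jet and mu = 6 give E_6.

E_{6}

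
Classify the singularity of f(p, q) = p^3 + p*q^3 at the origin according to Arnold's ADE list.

The Hessian of f at 0 has rank 0. Corank 2; j^3 = p^3 is a perfect cube, so E-series; the 4-jet and mu = 7 give E_7.

E_7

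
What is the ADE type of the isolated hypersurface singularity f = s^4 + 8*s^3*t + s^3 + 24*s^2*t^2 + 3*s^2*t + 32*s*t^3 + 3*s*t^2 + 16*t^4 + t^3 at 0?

E_{6}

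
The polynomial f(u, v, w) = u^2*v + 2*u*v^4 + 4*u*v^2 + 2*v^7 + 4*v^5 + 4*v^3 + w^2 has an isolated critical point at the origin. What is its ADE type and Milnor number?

Type D_{8}, Milnor number mu = 8.

The Hessian of f at 0 has rank 1. Corank 2; j^3 = v*(u + 2*v)^2 has shape L^2 M (L != M), so D-series; mu = 8 gives D_8.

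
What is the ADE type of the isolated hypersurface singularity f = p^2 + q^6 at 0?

A_{5}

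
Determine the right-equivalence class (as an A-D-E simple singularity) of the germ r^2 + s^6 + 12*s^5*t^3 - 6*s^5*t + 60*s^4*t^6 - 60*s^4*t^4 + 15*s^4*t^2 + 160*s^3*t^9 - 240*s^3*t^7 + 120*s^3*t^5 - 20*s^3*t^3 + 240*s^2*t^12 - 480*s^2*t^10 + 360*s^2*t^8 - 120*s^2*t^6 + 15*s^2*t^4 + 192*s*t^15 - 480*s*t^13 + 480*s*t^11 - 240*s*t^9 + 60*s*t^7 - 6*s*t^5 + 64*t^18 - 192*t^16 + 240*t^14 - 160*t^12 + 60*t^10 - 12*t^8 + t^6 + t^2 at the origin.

A_{5}

The Hessian of f at 0 has rank 2. Corank 1: A-series; mu = 5 gives A_5.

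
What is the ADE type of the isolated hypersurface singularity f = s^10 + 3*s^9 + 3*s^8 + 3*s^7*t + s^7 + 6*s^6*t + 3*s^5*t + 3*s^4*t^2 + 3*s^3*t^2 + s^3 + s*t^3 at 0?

The Hessian of f at 0 is [[0, 0], [0, 0]] with rank 0, so corank 2. A Groebner basis of the Jacobian ideal J(f) in C{s,t} is {s^3, s*t^2, 3*s^2 + t^3}; counting standard monomials gives mu = 7. Corank 2; j^3 = s^3 is a perfect cube, so E-series; the 4-jet and mu = 7 give E_7.

E7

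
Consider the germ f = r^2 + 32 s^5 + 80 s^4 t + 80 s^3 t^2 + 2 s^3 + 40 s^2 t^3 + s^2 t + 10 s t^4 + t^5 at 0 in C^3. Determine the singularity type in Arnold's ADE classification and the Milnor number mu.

Type D_6, Milnor number mu = 6.

The Hessian of f at 0 is [[0, 0, 0], [0, 0, 0], [0, 0, 2]] with rank 1, so corank 2. A Groebner basis of the Jacobian ideal J(f) in C{s,t,r} is {-s*t/10 + t^4, s*t^2, s^2 + s*t/2, r}; counting standard monomials gives mu = 6. Corank 2; j^3 = s^2*(2*s + t) has shape L^2 M (L != M), so D-series; mu = 6 gives D_6.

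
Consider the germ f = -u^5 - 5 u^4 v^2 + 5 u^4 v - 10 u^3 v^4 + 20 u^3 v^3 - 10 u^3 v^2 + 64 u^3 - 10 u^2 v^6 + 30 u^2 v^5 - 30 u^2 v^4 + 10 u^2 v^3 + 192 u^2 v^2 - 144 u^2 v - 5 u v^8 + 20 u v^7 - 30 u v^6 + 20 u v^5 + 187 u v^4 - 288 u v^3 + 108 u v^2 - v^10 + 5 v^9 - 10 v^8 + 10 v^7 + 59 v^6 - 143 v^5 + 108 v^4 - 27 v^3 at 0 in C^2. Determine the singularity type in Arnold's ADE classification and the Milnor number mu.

The Hessian of f at 0 is [[0, 0], [0, 0]] with rank 0, so corank 2. A Groebner basis of the Jacobian ideal J(f) in C{u,v} is {13*u^2/16 + u*v^3 + 13*u*v^2/8 - 39*u*v/32 - 39*v^3/32 + 117*v^2/256, u^2 + 2*u*v^2 - 3*u*v/2 + v^4 - 3*v^3/2 + 9*v^2/16, u^3 - 9*u^2/32 - 9*u*v^2/4 + 27*u*v/64 + 81*v^3/64 - 81*v^2/512, u^2*v - u^2/8 - 7*u*v^2/4 + 3*u*v/16 + 3*v^3/4 - 9*v^2/128}; counting standard monomials gives mu = 8. Corank 2; j^3 = (4*u - 3*v)^3 is a perfect cube, so E-series; the 5-jet and mu = 8 give E_8.

Type E8, Milnor number mu = 8.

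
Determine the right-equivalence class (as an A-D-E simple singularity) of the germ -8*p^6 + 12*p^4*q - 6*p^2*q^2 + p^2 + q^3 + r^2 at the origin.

A_{2}

The Hessian of f at 0 has rank 2. Corank 1: A-series; mu = 2 gives A_2.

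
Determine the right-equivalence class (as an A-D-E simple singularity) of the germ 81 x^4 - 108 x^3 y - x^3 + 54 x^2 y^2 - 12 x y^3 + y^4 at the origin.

E6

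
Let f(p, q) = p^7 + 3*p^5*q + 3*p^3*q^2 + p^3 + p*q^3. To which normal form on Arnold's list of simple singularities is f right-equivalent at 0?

The Hessian of f at 0 is [[0, 0], [0, 0]] with rank 0, so corank 2. A Groebner basis of the Jacobian ideal J(f) in C{p,q} is {p^3, p*q^2, 3*p^2 + q^3}; counting standard monomials gives mu = 7. Corank 2; j^3 = p^3 is a perfect cube, so E-series; the 4-jet and mu = 7 give E_7.

E7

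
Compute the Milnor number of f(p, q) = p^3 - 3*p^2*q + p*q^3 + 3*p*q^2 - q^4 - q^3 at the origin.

The Hessian of f at 0 is [[0, 0], [0, 0]] with rank 0, so corank 2. A Groebner basis of the Jacobian ideal J(f) in C{p,q} is {p^3 - 3*p^2*q - 6*p^2 + 12*p*q - 6*q^2, 3*p^2 + p*q^2 - 6*p*q + 3*q^2, 3*p^2 - 6*p*q + q^3 + 3*q^2}; counting standard monomials gives mu = 7. Corank 2; j^3 = (p - q)^3 is a perfect cube, so E-series; the 4-jet and mu = 7 give E_7.

7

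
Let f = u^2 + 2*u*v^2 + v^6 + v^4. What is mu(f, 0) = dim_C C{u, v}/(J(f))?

5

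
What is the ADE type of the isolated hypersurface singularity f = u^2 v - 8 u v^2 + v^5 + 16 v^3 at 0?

D6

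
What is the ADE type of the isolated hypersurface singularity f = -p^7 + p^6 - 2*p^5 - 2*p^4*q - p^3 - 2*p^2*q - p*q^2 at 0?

D7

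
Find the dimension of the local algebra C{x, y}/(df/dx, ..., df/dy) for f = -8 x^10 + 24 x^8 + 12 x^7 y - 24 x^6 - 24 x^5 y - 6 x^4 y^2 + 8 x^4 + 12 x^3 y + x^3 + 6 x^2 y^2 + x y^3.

7

The Hessian of f at 0 has rank 0. Corank 2; j^3 = x^3 is a perfect cube, so E-series; the 4-jet and mu = 7 give E_7.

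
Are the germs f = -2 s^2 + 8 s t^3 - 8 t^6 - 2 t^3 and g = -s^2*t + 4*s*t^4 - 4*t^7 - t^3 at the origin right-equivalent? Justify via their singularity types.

No.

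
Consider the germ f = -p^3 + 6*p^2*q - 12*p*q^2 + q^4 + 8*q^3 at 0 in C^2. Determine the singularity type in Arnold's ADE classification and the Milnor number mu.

Type E_{6}, Milnor number mu = 6.

The Hessian of f at 0 has rank 0. Corank 2; j^3 = -(p - 2*q)^3 is a perfect cube, so E-series; the 4-jet and mu = 6 give E_6.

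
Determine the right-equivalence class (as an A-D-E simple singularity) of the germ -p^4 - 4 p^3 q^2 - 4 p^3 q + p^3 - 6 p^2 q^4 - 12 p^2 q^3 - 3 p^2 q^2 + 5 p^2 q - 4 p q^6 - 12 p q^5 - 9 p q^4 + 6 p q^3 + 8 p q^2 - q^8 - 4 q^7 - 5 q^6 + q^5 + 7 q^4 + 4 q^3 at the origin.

D5

The Hessian of f at 0 is [[0, 0], [0, 0]] with rank 0, so corank 2. A Groebner basis of the Jacobian ideal J(f) in C{p,q} is {p*q^2 - 2*p*q/5 - 4*q^2/5, p*q/5 + q^3 + 2*q^2/5, p^2 + 16*p*q/5 + 12*q^2/5}; counting standard monomials gives mu = 5. Corank 2; j^3 = (p + q)*(p + 2*q)^2 has shape L^2 M (L != M), so D-series; mu = 5 gives D_5.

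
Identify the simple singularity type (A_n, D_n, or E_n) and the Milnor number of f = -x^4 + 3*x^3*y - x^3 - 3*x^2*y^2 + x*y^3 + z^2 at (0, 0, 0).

Type E_{7}, Milnor number mu = 7.

The Hessian of f at 0 is [[0, 0, 0], [0, 0, 0], [0, 0, 2]] with rank 1, so corank 2. A Groebner basis of the Jacobian ideal J(f) in C{x,y,z} is {3*x^2 + y^4 - y^3, x^3, x^2*y + x^2 - y^3/3, 2*x^2 + x*y^2 - 2*y^3/3, z}; counting standard monomials gives mu = 7. Corank 2; j^3 = -x^3 is a perfect cube, so E-series; the 4-jet and mu = 7 give E_7.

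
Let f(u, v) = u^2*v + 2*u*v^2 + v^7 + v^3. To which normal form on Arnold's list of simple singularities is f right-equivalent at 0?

The Hessian of f at 0 has rank 0. Corank 2; j^3 = v*(u + v)^2 has shape L^2 M (L != M), so D-series; mu = 8 gives D_8.

D8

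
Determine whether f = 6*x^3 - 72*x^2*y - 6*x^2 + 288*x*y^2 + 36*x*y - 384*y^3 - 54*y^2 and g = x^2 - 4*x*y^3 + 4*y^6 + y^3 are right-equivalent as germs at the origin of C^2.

Yes.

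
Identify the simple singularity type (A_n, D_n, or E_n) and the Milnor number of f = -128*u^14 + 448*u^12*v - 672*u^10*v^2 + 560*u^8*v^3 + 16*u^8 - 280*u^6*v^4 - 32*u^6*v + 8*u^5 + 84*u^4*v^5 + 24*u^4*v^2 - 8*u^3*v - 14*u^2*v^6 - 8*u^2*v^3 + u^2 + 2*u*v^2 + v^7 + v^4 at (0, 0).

The Hessian of f at 0 has rank 1. Corank 1: A-series; mu = 6 gives A_6.

Type A6, Milnor number mu = 6.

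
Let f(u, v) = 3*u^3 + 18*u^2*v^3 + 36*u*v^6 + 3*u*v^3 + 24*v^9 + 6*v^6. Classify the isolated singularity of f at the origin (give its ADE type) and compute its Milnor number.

Type E_7, Milnor number mu = 7.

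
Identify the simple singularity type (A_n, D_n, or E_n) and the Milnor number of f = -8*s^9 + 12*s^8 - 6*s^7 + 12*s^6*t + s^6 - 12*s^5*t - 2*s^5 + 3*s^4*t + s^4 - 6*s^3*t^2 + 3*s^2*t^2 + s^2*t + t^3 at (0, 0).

Type D4, Milnor number mu = 4.

The Hessian of f at 0 has rank 0. Corank 2; j^3 = t*(s^2 + t^2) splits into three distinct lines over C (the quadratic factor has nonzero discriminant), so D_4.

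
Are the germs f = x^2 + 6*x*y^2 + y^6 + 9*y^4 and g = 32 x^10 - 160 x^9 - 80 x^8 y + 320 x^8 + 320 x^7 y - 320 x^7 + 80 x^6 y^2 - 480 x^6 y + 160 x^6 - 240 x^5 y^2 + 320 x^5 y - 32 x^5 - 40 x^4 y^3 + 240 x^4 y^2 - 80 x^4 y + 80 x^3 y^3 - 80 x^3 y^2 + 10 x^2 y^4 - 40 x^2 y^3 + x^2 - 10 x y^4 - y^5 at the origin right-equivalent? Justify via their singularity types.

No.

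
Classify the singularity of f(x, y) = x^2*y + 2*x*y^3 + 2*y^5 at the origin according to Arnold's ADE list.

The Hessian of f at 0 has rank 0. Corank 2; j^3 = x^2*y has shape L^2 M (L != M), so D-series; mu = 6 gives D_6.

D6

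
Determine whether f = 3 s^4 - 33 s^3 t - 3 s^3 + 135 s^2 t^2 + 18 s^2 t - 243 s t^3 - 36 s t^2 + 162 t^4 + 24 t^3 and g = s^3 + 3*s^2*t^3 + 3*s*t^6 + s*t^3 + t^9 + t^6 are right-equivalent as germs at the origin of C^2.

The Hessian of f at 0 has rank 0. Corank 2; j^3 = -3*(s - 2*t)^3 is a perfect cube, so E-series; the 4-jet and mu = 7 give E_7. The Hessian of g at 0 has rank 0. Corank 2; j^3 = s^3 is a perfect cube, so E-series; the 4-jet and mu = 7 give E_7. Both have type E_7, hence right-equivalent.

Yes.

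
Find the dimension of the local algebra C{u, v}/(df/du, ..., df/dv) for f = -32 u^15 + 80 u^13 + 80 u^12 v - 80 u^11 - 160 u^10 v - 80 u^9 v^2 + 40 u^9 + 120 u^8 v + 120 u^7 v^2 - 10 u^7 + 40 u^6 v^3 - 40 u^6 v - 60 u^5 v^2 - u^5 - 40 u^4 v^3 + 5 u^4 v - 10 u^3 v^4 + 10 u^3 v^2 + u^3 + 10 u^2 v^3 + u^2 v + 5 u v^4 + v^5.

6

The Hessian of f at 0 has rank 0. Corank 2; j^3 = u^2*(u + v) has shape L^2 M (L != M), so D-series; mu = 6 gives D_6.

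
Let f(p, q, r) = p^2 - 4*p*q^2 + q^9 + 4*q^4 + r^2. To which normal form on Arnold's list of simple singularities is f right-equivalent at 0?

A_8

The Hessian of f at 0 is [[2, 0, 0], [0, 0, 0], [0, 0, 2]] with rank 2, so corank 1. A Groebner basis of the Jacobian ideal J(f) in C{p,q,r} is {p^4, -p/2 + q^2, r}; counting standard monomials gives mu = 8. Corank 1: A-series; mu = 8 gives A_8.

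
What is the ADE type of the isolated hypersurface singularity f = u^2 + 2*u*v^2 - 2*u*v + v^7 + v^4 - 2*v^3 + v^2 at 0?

A6

The Hessian of f at 0 is [[2, -2], [-2, 2]] with rank 1, so corank 1. A Groebner basis of the Jacobian ideal J(f) in C{u,v} is {u^3 - 3*u^2*v - 3*u^2 + 4*u*v + u - v, u + v^2 - v}; counting standard monomials gives mu = 6. Corank 1: A-series; mu = 6 gives A_6.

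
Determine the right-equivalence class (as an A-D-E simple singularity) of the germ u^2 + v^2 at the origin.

The Hessian of f at 0 has rank 2. Corank 0: nondegenerate Morse point, so A_1.

A_1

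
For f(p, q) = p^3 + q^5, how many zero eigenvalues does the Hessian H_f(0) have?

2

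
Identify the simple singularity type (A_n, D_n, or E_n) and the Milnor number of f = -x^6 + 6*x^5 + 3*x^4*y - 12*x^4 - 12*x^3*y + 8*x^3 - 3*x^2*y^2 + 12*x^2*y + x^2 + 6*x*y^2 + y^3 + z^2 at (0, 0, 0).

The Hessian of f at 0 is [[2, 0, 0], [0, 0, 0], [0, 0, 2]] with rank 2, so corank 1. A Groebner basis of the Jacobian ideal J(f) in C{x,y,z} is {y^2, x, z}; counting standard monomials gives mu = 2. Corank 1: A-series; mu = 2 gives A_2.

Type A_{2}, Milnor number mu = 2.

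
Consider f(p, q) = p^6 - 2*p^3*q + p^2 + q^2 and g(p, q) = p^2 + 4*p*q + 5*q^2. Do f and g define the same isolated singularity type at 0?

Yes.

The Hessian of f at 0 is [[2, 0], [0, 2]] with rank 2, so corank 0. A Groebner basis of the Jacobian ideal J(f) in C{p,q} is {p, q}; counting standard monomials gives mu = 1. Corank 0: nondegenerate Morse point, so A_1. The Hessian of g at 0 is [[2, 4], [4, 10]] with rank 2, so corank 0. A Groebner basis of the Jacobian ideal J(g) in C{p,q} is {p, q}; counting standard monomials gives mu = 1. Corank 0: nondegenerate Morse point, so A_1. Both have type A_1, hence right-equivalent.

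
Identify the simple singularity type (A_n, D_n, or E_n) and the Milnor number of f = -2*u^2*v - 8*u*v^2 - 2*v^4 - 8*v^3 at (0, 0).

Type D5, Milnor number mu = 5.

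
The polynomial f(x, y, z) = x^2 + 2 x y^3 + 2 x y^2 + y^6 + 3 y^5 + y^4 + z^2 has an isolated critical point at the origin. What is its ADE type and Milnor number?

The Hessian of f at 0 is [[2, 0, 0], [0, 0, 0], [0, 0, 2]] with rank 2, so corank 1. A Groebner basis of the Jacobian ideal J(f) in C{x,y,z} is {x + y^3 + y^2, x^2, x*y - x - y^2, z}; counting standard monomials gives mu = 4. Corank 1: A-series; mu = 4 gives A_4.

Type A4, Milnor number mu = 4.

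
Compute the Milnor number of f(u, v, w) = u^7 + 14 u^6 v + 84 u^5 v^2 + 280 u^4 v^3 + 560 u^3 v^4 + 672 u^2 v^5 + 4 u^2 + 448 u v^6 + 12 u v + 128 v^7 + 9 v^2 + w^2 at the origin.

6

The Hessian of f at 0 has rank 2. Corank 1: A-series; mu = 6 gives A_6.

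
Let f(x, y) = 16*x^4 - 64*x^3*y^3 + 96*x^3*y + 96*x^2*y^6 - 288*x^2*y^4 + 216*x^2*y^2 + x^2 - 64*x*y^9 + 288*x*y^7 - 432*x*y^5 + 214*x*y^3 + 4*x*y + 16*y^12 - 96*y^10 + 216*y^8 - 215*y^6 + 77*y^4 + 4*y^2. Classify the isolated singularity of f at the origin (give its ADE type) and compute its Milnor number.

The Hessian of f at 0 is [[2, 4], [4, 8]] with rank 1, so corank 1. A Groebner basis of the Jacobian ideal J(f) in C{x,y} is {y^3, x + 2*y}; counting standard monomials gives mu = 3. Corank 1: A-series; mu = 3 gives A_3.

Type A_{3}, Milnor number mu = 3.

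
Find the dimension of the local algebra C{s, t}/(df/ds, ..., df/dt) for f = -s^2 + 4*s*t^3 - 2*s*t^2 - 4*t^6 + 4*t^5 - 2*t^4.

The Hessian of f at 0 is [[-2, 0], [0, 0]] with rank 1, so corank 1. A Groebner basis of the Jacobian ideal J(f) in C{s,t} is {s^2, s*t, s + t^2}; counting standard monomials gives mu = 3. Corank 1: A-series; mu = 3 gives A_3.

3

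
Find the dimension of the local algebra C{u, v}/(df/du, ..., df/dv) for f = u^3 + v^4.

The Hessian of f at 0 is [[0, 0], [0, 0]] with rank 0, so corank 2. A Groebner basis of the Jacobian ideal J(f) in C{u,v} is {v^3, u^2}; counting standard monomials gives mu = 6. Corank 2; j^3 = u^3 is a perfect cube, so E-series; the 4-jet and mu = 6 give E_6.

6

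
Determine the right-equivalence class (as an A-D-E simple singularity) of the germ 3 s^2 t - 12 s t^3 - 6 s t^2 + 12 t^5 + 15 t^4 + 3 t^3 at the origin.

D5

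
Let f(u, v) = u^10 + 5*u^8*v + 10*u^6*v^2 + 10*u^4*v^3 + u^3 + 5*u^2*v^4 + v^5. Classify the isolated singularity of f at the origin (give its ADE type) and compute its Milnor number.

The Hessian of f at 0 is [[0, 0], [0, 0]] with rank 0, so corank 2. A Groebner basis of the Jacobian ideal J(f) in C{u,v} is {v^4, u^2}; counting standard monomials gives mu = 8. Corank 2; j^3 = u^3 is a perfect cube, so E-series; the 5-jet and mu = 8 give E_8.

Type E_{8}, Milnor number mu = 8.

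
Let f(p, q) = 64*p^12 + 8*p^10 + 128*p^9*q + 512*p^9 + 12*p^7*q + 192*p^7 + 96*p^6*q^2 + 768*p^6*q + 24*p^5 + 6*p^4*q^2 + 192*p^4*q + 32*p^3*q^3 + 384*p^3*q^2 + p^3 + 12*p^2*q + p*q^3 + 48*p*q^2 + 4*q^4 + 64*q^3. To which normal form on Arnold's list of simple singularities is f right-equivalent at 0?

E_7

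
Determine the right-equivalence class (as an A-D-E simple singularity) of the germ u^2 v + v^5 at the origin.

The Hessian of f at 0 is [[0, 0], [0, 0]] with rank 0, so corank 2. A Groebner basis of the Jacobian ideal J(f) in C{u,v} is {u^2/5 + v^4, u^3, u*v}; counting standard monomials gives mu = 6. Corank 2; j^3 = u^2*v has shape L^2 M (L != M), so D-series; mu = 6 gives D_6.

D_6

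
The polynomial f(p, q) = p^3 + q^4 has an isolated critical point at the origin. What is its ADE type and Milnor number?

Type E6, Milnor number mu = 6.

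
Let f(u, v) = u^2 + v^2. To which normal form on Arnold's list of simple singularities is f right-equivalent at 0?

A1

The Hessian of f at 0 is [[2, 0], [0, 2]] with rank 2, so corank 0. A Groebner basis of the Jacobian ideal J(f) in C{u,v} is {u, v}; counting standard monomials gives mu = 1. Corank 0: nondegenerate Morse point, so A_1.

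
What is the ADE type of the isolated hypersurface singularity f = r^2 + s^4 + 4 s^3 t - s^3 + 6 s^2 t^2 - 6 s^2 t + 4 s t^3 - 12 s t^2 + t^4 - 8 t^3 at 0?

E6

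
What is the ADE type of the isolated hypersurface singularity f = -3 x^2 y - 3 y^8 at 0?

The Hessian of f at 0 is [[0, 0], [0, 0]] with rank 0, so corank 2. A Groebner basis of the Jacobian ideal J(f) in C{x,y} is {x^2/8 + y^7, x^3, x*y}; counting standard monomials gives mu = 9. Corank 2; j^3 = -3*x^2*y has shape L^2 M (L != M), so D-series; mu = 9 gives D_9.

D_9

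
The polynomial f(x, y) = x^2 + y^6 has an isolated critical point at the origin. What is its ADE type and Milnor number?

Type A_5, Milnor number mu = 5.

The Hessian of f at 0 is [[2, 0], [0, 0]] with rank 1, so corank 1. A Groebner basis of the Jacobian ideal J(f) in C{x,y} is {y^5, x}; counting standard monomials gives mu = 5. Corank 1: A-series; mu = 5 gives A_5.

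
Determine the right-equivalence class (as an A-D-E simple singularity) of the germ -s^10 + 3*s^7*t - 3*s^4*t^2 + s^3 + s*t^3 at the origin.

The Hessian of f at 0 has rank 0. Corank 2; j^3 = s^3 is a perfect cube, so E-series; the 4-jet and mu = 7 give E_7.

E_{7}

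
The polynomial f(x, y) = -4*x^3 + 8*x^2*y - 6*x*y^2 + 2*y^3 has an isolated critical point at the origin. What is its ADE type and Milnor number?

Type D_4, Milnor number mu = 4.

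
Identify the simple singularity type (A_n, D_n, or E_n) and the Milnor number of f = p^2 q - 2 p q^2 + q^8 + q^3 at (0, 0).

The Hessian of f at 0 has rank 0. Corank 2; j^3 = q*(p - q)^2 has shape L^2 M (L != M), so D-series; mu = 9 gives D_9.

Type D_9, Milnor number mu = 9.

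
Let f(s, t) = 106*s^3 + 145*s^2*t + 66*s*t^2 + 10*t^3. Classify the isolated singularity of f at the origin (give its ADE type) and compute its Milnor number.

Type D_4, Milnor number mu = 4.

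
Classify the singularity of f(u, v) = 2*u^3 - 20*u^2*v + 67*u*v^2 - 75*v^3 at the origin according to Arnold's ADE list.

D_{4}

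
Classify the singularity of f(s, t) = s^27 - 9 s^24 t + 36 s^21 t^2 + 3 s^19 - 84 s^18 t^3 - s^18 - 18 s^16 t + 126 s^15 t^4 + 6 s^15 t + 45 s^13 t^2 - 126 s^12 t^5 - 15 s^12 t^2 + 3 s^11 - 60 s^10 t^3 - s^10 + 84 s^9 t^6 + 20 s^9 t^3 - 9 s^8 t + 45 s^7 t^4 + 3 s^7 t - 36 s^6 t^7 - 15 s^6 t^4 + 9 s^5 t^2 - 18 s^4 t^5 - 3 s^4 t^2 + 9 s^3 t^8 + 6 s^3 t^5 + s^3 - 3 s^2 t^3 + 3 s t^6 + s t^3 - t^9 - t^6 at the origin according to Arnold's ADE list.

E7

The Hessian of f at 0 has rank 0. Corank 2; j^3 = s^3 is a perfect cube, so E-series; the 4-jet and mu = 7 give E_7.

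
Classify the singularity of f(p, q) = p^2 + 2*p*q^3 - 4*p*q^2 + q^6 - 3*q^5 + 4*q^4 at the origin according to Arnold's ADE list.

A_4

The Hessian of f at 0 is [[2, 0], [0, 0]] with rank 1, so corank 1. A Groebner basis of the Jacobian ideal J(f) in C{p,q} is {p + q^3 - 2*q^2, p^2, p*q + 2*p - 4*q^2}; counting standard monomials gives mu = 4. Corank 1: A-series; mu = 4 gives A_4.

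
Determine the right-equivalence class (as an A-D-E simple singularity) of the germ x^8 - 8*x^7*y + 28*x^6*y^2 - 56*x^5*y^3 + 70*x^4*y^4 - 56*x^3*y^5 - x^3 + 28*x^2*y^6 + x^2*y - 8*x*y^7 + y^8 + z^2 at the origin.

The Hessian of f at 0 is [[0, 0, 0], [0, 0, 0], [0, 0, 2]] with rank 1, so corank 2. A Groebner basis of the Jacobian ideal J(f) in C{x,y,z} is {x*y/8 + y^7, x*y^2, x^2 - x*y, z}; counting standard monomials gives mu = 9. Corank 2; j^3 = -x^2*(x - y) has shape L^2 M (L != M), so D-series; mu = 9 gives D_9.

D9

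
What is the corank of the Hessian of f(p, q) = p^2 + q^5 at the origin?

Hessian at 0 has rank 1.

1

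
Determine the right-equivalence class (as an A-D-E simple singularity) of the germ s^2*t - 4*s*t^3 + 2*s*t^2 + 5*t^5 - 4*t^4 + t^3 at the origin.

D6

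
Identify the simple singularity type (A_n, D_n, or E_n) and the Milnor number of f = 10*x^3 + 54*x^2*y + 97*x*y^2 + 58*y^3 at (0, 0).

Type D_{4}, Milnor number mu = 4.

The Hessian of f at 0 is [[0, 0], [0, 0]] with rank 0, so corank 2. A Groebner basis of the Jacobian ideal J(f) in C{x,y} is {y^3, x^2 - 13*y^2/6, x*y + 3*y^2/2}; counting standard monomials gives mu = 4. Corank 2; j^3 = (x + 2*y)*(10*x^2 + 34*x*y + 29*y^2) splits into three distinct lines over C (the quadratic factor has nonzero discriminant), so D_4.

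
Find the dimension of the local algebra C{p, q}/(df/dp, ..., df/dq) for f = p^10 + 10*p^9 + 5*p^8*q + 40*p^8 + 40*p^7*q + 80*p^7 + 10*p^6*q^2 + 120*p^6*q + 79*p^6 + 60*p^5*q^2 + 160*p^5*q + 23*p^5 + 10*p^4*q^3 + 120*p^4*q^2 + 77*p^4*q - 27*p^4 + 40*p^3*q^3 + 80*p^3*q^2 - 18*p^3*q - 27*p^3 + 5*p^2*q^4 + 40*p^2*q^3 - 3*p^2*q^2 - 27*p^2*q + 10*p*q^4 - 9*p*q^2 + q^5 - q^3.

The Hessian of f at 0 has rank 0. Corank 2; j^3 = -(3*p + q)^3 is a perfect cube, so E-series; the 5-jet and mu = 8 give E_8.

8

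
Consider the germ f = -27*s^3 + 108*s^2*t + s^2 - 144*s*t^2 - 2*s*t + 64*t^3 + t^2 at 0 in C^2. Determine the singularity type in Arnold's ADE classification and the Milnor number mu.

Type A2, Milnor number mu = 2.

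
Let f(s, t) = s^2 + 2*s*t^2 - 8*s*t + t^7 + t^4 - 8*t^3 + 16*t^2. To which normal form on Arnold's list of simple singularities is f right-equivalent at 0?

The Hessian of f at 0 is [[2, -8], [-8, 32]] with rank 1, so corank 1. A Groebner basis of the Jacobian ideal J(f) in C{s,t} is {s^3 - 12*s^2*t - 48*s^2 + 256*s*t + 256*s - 1024*t, s + t^2 - 4*t}; counting standard monomials gives mu = 6. Corank 1: A-series; mu = 6 gives A_6.

A_{6}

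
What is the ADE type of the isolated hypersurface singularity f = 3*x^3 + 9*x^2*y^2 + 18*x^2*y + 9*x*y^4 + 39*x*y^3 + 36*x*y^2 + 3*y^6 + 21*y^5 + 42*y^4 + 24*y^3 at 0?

The Hessian of f at 0 has rank 0. Corank 2; j^3 = 3*(x + 2*y)^3 is a perfect cube, so E-series; the 4-jet and mu = 7 give E_7.

E_7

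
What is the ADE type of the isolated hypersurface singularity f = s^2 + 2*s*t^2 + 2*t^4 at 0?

A_3

The Hessian of f at 0 has rank 1. Corank 1: A-series; mu = 3 gives A_3.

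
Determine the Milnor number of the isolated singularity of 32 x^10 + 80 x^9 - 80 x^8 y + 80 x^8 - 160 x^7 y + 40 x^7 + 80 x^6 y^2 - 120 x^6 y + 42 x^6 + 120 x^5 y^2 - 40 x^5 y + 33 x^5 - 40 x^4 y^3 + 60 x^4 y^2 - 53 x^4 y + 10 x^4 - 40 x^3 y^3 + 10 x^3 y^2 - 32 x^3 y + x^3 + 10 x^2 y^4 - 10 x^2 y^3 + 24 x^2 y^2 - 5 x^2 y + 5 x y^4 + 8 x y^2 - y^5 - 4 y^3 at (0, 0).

6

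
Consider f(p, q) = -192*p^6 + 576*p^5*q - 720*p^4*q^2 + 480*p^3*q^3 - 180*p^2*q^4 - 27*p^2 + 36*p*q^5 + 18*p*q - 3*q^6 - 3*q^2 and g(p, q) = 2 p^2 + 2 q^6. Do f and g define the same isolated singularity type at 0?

Yes.

The Hessian of f at 0 has rank 1. Corank 1: A-series; mu = 5 gives A_5. The Hessian of g at 0 has rank 1. Corank 1: A-series; mu = 5 gives A_5. Both have type A_5, hence right-equivalent.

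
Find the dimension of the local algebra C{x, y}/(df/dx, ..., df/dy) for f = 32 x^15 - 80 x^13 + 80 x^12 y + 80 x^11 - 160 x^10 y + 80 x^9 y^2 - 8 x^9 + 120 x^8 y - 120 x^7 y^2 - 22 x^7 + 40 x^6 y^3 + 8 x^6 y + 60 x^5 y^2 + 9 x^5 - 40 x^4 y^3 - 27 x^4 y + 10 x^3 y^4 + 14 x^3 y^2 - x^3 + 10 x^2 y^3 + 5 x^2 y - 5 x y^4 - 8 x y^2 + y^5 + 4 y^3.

6

The Hessian of f at 0 has rank 0. Corank 2; j^3 = -(x - 2*y)^2*(x - y) has shape L^2 M (L != M), so D-series; mu = 6 gives D_6.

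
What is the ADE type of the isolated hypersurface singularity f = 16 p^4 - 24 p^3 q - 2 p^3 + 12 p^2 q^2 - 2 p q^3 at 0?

E_{7}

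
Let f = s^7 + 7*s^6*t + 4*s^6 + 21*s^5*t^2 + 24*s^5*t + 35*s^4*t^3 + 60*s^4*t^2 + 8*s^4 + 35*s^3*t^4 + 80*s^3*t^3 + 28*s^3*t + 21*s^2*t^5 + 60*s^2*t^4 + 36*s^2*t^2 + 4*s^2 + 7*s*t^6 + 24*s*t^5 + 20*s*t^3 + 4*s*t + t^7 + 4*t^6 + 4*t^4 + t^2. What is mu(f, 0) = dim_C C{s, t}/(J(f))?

6

The Hessian of f at 0 has rank 1. Corank 1: A-series; mu = 6 gives A_6.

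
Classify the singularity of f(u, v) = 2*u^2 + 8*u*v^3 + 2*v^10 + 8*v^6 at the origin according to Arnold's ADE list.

The Hessian of f at 0 is [[4, 0], [0, 0]] with rank 1, so corank 1. A Groebner basis of the Jacobian ideal J(f) in C{u,v} is {u^3, u/2 + v^3}; counting standard monomials gives mu = 9. Corank 1: A-series; mu = 9 gives A_9.

A_{9}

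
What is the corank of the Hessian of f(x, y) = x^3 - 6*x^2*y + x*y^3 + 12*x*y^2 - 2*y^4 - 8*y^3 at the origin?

2

The Hessian at 0 is [[0, 0], [0, 0]] of rank 0; hence corank 2.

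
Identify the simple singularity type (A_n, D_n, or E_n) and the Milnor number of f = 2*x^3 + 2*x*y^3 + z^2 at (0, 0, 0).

The Hessian of f at 0 has rank 1. Corank 2; j^3 = 2*x^3 is a perfect cube, so E-series; the 4-jet and mu = 7 give E_7.

Type E_7, Milnor number mu = 7.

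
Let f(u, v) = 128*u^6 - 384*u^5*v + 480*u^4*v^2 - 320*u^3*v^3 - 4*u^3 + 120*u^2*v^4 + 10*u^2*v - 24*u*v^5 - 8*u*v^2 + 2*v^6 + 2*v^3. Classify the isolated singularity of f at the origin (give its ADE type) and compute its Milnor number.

Type D_{7}, Milnor number mu = 7.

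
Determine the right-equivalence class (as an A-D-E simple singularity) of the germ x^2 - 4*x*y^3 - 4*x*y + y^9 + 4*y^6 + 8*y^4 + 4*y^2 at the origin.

A8

The Hessian of f at 0 has rank 1. Corank 1: A-series; mu = 8 gives A_8.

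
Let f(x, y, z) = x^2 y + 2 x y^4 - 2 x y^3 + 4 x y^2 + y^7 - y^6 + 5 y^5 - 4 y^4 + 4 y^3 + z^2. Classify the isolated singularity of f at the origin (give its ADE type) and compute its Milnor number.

The Hessian of f at 0 has rank 1. Corank 2; j^3 = y*(x + 2*y)^2 has shape L^2 M (L != M), so D-series; mu = 7 gives D_7.

Type D7, Milnor number mu = 7.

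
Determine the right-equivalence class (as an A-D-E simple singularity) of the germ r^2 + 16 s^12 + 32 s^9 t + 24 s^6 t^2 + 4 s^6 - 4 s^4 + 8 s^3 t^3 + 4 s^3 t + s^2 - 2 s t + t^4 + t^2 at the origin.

A_{3}

The Hessian of f at 0 is [[2, -2, 0], [-2, 2, 0], [0, 0, 2]] with rank 2, so corank 1. A Groebner basis of the Jacobian ideal J(f) in C{s,t,r} is {t^3, s - t, r}; counting standard monomials gives mu = 3. Corank 1: A-series; mu = 3 gives A_3.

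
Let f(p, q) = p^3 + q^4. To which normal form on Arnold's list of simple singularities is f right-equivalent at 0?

E6

The Hessian of f at 0 has rank 0. Corank 2; j^3 = p^3 is a perfect cube, so E-series; the 4-jet and mu = 6 give E_6.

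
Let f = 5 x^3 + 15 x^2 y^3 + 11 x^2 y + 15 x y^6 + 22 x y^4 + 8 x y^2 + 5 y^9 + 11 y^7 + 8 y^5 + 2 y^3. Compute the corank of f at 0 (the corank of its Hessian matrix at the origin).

2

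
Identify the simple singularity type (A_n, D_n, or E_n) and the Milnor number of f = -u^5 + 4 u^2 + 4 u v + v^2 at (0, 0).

The Hessian of f at 0 has rank 1. Corank 1: A-series; mu = 4 gives A_4.

Type A4, Milnor number mu = 4.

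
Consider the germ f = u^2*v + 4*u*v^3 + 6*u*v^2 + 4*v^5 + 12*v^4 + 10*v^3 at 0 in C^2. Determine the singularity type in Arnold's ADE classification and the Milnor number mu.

The Hessian of f at 0 has rank 0. Corank 2; j^3 = v*(u^2 + 6*u*v + 10*v^2) splits into three distinct lines over C (the quadratic factor has nonzero discriminant), so D_4.

Type D_4, Milnor number mu = 4.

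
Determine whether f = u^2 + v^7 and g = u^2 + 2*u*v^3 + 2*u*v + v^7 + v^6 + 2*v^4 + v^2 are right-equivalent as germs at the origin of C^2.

Yes.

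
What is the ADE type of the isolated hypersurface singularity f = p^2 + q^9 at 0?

The Hessian of f at 0 has rank 1. Corank 1: A-series; mu = 8 gives A_8.

A_{8}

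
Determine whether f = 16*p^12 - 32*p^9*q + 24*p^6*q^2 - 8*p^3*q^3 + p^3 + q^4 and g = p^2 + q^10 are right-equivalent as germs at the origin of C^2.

No.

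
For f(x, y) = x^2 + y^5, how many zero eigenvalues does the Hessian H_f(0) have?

Hessian at 0 has rank 1.

1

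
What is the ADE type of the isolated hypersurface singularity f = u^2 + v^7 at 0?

A_{6}

The Hessian of f at 0 is [[2, 0], [0, 0]] with rank 1, so corank 1. A Groebner basis of the Jacobian ideal J(f) in C{u,v} is {v^6, u}; counting standard monomials gives mu = 6. Corank 1: A-series; mu = 6 gives A_6.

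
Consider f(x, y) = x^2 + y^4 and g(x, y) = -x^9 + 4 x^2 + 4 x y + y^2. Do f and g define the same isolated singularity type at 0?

No.

The Hessian of f at 0 has rank 1. Corank 1: A-series; mu = 3 gives A_3. The Hessian of g at 0 has rank 1. Corank 1: A-series; mu = 8 gives A_8. f is A_3 but g is A_8, hence not right-equivalent.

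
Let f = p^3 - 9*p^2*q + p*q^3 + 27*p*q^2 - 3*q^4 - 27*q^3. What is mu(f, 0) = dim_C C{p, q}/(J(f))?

7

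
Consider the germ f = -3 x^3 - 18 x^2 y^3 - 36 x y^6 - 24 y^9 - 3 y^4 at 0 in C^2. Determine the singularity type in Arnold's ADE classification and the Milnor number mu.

Type E_6, Milnor number mu = 6.

The Hessian of f at 0 has rank 0. Corank 2; j^3 = -3*x^3 is a perfect cube, so E-series; the 4-jet and mu = 6 give E_6.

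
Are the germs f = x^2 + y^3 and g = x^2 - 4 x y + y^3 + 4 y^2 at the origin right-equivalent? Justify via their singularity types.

Yes.

The Hessian of f at 0 is [[2, 0], [0, 0]] with rank 1, so corank 1. A Groebner basis of the Jacobian ideal J(f) in C{x,y} is {y^2, x}; counting standard monomials gives mu = 2. Corank 1: A-series; mu = 2 gives A_2. The Hessian of g at 0 is [[2, -4], [-4, 8]] with rank 1, so corank 1. A Groebner basis of the Jacobian ideal J(g) in C{x,y} is {y^2, x - 2*y}; counting standard monomials gives mu = 2. Corank 1: A-series; mu = 2 gives A_2. Both have type A_2, hence right-equivalent.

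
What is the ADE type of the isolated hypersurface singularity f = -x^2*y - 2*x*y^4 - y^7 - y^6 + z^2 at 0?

D7

The Hessian of f at 0 has rank 1. Corank 2; j^3 = -x^2*y has shape L^2 M (L != M), so D-series; mu = 7 gives D_7.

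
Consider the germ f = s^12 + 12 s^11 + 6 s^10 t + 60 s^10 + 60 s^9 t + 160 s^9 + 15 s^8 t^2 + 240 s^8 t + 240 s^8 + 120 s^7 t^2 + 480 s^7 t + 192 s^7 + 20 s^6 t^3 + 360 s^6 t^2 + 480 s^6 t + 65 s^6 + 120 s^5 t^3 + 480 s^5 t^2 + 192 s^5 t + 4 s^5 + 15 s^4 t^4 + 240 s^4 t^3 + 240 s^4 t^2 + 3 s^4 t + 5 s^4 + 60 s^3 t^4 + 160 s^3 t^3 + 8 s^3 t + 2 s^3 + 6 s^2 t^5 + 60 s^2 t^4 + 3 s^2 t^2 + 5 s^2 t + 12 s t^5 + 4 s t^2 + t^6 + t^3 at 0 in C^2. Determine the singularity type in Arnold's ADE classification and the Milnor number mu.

Type D_{7}, Milnor number mu = 7.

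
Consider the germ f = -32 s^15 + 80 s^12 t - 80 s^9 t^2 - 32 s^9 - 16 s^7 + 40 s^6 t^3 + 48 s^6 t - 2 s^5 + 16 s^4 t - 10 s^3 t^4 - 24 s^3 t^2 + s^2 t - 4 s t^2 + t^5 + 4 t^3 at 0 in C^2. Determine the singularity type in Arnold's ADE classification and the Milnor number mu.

The Hessian of f at 0 has rank 0. Corank 2; j^3 = t*(s - 2*t)^2 has shape L^2 M (L != M), so D-series; mu = 6 gives D_6.

Type D6, Milnor number mu = 6.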